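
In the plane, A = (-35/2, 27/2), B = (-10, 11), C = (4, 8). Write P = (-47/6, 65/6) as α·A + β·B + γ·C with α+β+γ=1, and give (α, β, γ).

Signed area of the reference triangle: [ABC] = ½·((-35/2)·(11−8) + (-10)·(8−(27/2)) + 4·(27/2−11)) = ½·(-105/2 + 55 + 10) = 25/4.
[PBC] = ½·((-47/6)·(11−8) + (-10)·(8−(65/6)) + 4·(65/6−11)) = ½·(-47/2 + 85/3 − 2/3) = 25/12, so the A-coordinate is (25/12)/(25/4) = 1/3.
[APC] = ½·((-35/2)·(65/6−8) + (-47/6)·(8−(27/2)) + 4·(27/2−(65/6))) = ½·(-595/12 + 517/12 + 32/3) = 25/12, so the B-coordinate is 1/3.
[ABP] = ½·((-35/2)·(11−(65/6)) + (-10)·(65/6−(27/2)) + (-47/6)·(27/2−11)) = ½·(-35/12 + 80/3 − 235/12) = 25/12, so the C-coordinate is 1/3.

(1/3, 1/3, 1/3)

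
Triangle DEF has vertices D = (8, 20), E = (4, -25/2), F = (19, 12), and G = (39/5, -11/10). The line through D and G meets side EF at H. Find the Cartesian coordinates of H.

Barycentric coordinates of G with respect to DEF: (1/5, 3/5, 1/5).
On side EF the D-coordinate is zero; dropping G's D-weight 1/5 and renormalizing the remaining 3/5 : 1/5 gives weights 3/4, 1/4 on E, F.
H = (3/4)·(4, -25/2) + (1/4)·(19, 12) = (31/4, -51/8).

(31/4, -51/8)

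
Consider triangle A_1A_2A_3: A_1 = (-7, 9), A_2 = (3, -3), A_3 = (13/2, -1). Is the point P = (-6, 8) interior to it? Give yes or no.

Barycentric coordinates of P: (113/124, 7/124, 1/31).
The three coordinates are positive, positive, positive; a point is interior exactly when all three are positive.

yes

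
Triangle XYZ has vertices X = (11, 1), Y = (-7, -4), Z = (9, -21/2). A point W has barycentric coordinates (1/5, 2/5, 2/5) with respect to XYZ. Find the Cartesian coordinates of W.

W = (1/5)·X + (2/5)·Y + (2/5)·Z.
x-coordinate: (1/5)·11 + (2/5)·(-7) + (2/5)·9 = 3.
y-coordinate: (1/5)·1 + (2/5)·(-4) + (2/5)·(-21/2) = -28/5.

(3, -28/5)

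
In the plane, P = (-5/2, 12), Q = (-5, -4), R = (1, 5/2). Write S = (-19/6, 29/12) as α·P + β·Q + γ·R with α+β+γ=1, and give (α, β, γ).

(1/3, 1/2, 1/6)

Signed area of the reference triangle: [PQR] = ½·((-5/2)·(-4−(5/2)) + (-5)·(5/2−12) + 1·(12−(-4))) = ½·(65/4 + 95/2 + 16) = 319/8.
[SQR] = ½·((-19/6)·(-4−(5/2)) + (-5)·(5/2−(29/12)) + 1·(29/12−(-4))) = ½·(247/12 − 5/12 + 77/12) = 319/24, so the P-coordinate is (319/24)/(319/8) = 1/3.
[PSR] = ½·((-5/2)·(29/12−(5/2)) + (-19/6)·(5/2−12) + 1·(12−(29/12))) = ½·(5/24 + 361/12 + 115/12) = 319/16, so the Q-coordinate is 1/2.
[PQS] = ½·((-5/2)·(-4−(29/12)) + (-5)·(29/12−12) + (-19/6)·(12−(-4))) = ½·(385/24 + 575/12 − 152/3) = 319/48, so the R-coordinate is 1/6.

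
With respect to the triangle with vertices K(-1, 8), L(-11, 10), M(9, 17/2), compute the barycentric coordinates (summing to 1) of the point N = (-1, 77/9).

Signed area of the reference triangle: [KLM] = ½·((-1)·(10−(17/2)) + (-11)·(17/2−8) + 9·(8−10)) = ½·(-3/2 − 11/2 − 18) = -25/2.
[NLM] = ½·((-1)·(10−(17/2)) + (-11)·(17/2−(77/9)) + 9·(77/9−10)) = ½·(-3/2 + 11/18 − 13) = -125/18, so the K-coordinate is (-125/18)/(-25/2) = 5/9.
[KNM] = ½·((-1)·(77/9−(17/2)) + (-1)·(17/2−8) + 9·(8−(77/9))) = ½·(-1/18 − 1/2 − 5) = -25/9, so the L-coordinate is 2/9.
[KLN] = ½·((-1)·(10−(77/9)) + (-11)·(77/9−8) + (-1)·(8−10)) = ½·(-13/9 − 55/9 + 2) = -25/9, so the M-coordinate is 2/9.

(5/9, 2/9, 2/9)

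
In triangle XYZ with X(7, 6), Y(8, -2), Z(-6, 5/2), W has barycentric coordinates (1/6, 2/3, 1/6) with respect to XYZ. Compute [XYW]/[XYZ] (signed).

1/6

The signed ratio [XYW]/[XYZ] equals the barycentric coordinate of W at vertex Z, which is 1/6.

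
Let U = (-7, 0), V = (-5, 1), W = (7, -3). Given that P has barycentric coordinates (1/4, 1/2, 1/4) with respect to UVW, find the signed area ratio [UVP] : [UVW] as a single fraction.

1/4

The signed ratio [UVP]/[UVW] equals the barycentric coordinate of P at vertex W, which is 1/4.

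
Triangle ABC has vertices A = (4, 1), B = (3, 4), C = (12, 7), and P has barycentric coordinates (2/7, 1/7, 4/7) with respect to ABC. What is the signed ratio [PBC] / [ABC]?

The signed ratio [PBC]/[ABC] equals the barycentric coordinate of P at vertex A, which is 2/7.

2/7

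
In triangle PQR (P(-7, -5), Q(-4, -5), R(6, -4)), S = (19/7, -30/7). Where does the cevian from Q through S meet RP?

Barycentric coordinates of S with respect to PQR: (1/7, 1/7, 5/7).
On side RP the Q-coordinate is zero; dropping S's Q-weight 1/7 and renormalizing the remaining 5/7 : 1/7 gives weights 5/6, 1/6 on R, P.
T = (5/6)·(6, -4) + (1/6)·(-7, -5) = (23/6, -25/6).

(23/6, -25/6)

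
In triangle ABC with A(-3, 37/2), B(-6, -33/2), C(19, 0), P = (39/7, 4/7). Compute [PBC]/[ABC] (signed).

2/7

[ABC] = ½·((-3)·(-33/2−0) + (-6)·(0−(37/2)) + 19·(37/2−(-33/2))) = ½·(99/2 + 111 + 665) = 1651/4.
[PBC] = ½·((39/7)·(-33/2−0) + (-6)·(0−(4/7)) + 19·(4/7−(-33/2))) = ½·(-1287/14 + 24/7 + 4541/14) = 1651/14, so the ratio is (1651/14)/(1651/4) = 2/7.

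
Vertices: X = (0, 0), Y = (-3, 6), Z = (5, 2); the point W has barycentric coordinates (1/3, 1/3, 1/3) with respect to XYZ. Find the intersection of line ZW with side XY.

Line ZW meets XY where the Z-coordinate vanishes; zeroing W's Z-weight and renormalizing leaves X, Y-weights 1/3 : 1/3 → (1/2, 1/2).
So V = (1/2)·X + (1/2)·Y = (-3/2, 3).

(-3/2, 3)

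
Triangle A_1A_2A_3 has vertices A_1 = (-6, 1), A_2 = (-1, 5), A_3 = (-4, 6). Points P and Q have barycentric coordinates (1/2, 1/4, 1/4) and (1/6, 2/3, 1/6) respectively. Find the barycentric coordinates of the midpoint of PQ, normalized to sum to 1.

(1/3, 11/24, 5/24)

Since both coordinate triples sum to 1, the midpoint's barycentrics are the componentwise average.
(1/2+1/6)/2 = 1/3; similarly 11/24 and 5/24.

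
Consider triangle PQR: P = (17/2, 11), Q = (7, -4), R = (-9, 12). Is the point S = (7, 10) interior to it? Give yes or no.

Barycentric coordinates of S: (28/33, 19/264, 7/88).
The three coordinates are positive, positive, positive; a point is interior exactly when all three are positive.

yes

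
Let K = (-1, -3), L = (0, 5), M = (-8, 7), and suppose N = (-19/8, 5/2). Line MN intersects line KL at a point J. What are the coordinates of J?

(-1/2, 1)

Barycentric coordinates of N with respect to KLM: (3/8, 3/8, 1/4).
On side KL the M-coordinate is zero; dropping N's M-weight 1/4 and renormalizing the remaining 3/8 : 3/8 gives weights 1/2, 1/2 on K, L.
J = (1/2)·(-1, -3) + (1/2)·(0, 5) = (-1/2, 1).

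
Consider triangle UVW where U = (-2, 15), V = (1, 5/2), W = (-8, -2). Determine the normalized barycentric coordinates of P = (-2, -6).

Signed area of the reference triangle: [UVW] = ½·((-2)·(5/2−(-2)) + 1·(-2−15) + (-8)·(15−(5/2))) = ½·(-9 − 17 − 100) = -63.
[PVW] = ½·((-2)·(5/2−(-2)) + 1·(-2−(-6)) + (-8)·(-6−(5/2))) = ½·(-9 + 4 + 68) = 63/2, so the U-coordinate is (63/2)/(-63) = -1/2.
[UPW] = ½·((-2)·(-6−(-2)) + (-2)·(-2−15) + (-8)·(15−(-6))) = ½·(8 + 34 − 168) = -63, so the V-coordinate is 1.
[UVP] = ½·((-2)·(5/2−(-6)) + 1·(-6−15) + (-2)·(15−(5/2))) = ½·(-17 − 21 − 25) = -63/2, so the W-coordinate is 1/2.
Check: -1/2 + 1 + 1/2 = 1.

(-1/2, 1, 1/2)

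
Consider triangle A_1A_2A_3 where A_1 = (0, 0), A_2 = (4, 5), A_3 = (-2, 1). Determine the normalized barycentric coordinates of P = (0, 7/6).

Signed area of the reference triangle: [A_1A_2A_3] = ½·(0·(5−1) + 4·(1−0) + (-2)·(0−5)) = ½·(0 + 4 + 10) = 7.
[PA_2A_3] = ½·(0·(5−1) + 4·(1−(7/6)) + (-2)·(7/6−5)) = ½·(0 − 2/3 + 23/3) = 7/2, so the A_1-coordinate is (7/2)/7 = 1/2.
[A_1PA_3] = ½·(0·(7/6−1) + 0·(1−0) + (-2)·(0−(7/6))) = ½·(0 + 0 + 7/3) = 7/6, so the A_2-coordinate is 1/6.
[A_1A_2P] = ½·(0·(5−(7/6)) + 4·(7/6−0) + 0·(0−5)) = ½·(0 + 14/3 + 0) = 7/3, so the A_3-coordinate is 1/3.

(1/2, 1/6, 1/3)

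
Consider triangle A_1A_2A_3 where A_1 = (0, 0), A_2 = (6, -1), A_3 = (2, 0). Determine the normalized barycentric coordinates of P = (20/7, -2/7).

(1/7, 2/7, 4/7)

Signed area of the reference triangle: [A_1A_2A_3] = ½·(0·(-1−0) + 6·(0−0) + 2·(0−(-1))) = ½·(0 + 0 + 2) = 1.
[PA_2A_3] = ½·((20/7)·(-1−0) + 6·(0−(-2/7)) + 2·(-2/7−(-1))) = ½·(-20/7 + 12/7 + 10/7) = 1/7, so the A_1-coordinate is (1/7)/1 = 1/7.
[A_1PA_3] = ½·(0·(-2/7−0) + (20/7)·(0−0) + 2·(0−(-2/7))) = ½·(0 + 0 + 4/7) = 2/7, so the A_2-coordinate is 2/7.
[A_1A_2P] = ½·(0·(-1−(-2/7)) + 6·(-2/7−0) + (20/7)·(0−(-1))) = ½·(0 − 12/7 + 20/7) = 4/7, so the A_3-coordinate is 4/7.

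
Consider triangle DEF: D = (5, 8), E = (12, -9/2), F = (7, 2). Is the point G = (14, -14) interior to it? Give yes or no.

Barycentric coordinates of G: (-69/34, 10/17, 83/34).
The three coordinates are negative, positive, positive; a point is interior exactly when all three are positive.

no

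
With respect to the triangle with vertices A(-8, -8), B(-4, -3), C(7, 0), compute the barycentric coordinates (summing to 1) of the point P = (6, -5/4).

Signed area of the reference triangle: [ABC] = ½·((-8)·(-3−0) + (-4)·(0−(-8)) + 7·(-8−(-3))) = ½·(24 − 32 − 35) = -43/2.
[PBC] = ½·(6·(-3−0) + (-4)·(0−(-5/4)) + 7·(-5/4−(-3))) = ½·(-18 − 5 + 49/4) = -43/8, so the A-coordinate is (-43/8)/(-43/2) = 1/4.
[APC] = ½·((-8)·(-5/4−0) + 6·(0−(-8)) + 7·(-8−(-5/4))) = ½·(10 + 48 − 189/4) = 43/8, so the B-coordinate is -1/4.
[ABP] = ½·((-8)·(-3−(-5/4)) + (-4)·(-5/4−(-8)) + 6·(-8−(-3))) = ½·(14 − 27 − 30) = -43/2, so the C-coordinate is 1.
Check: 1/4 − 1/4 + 1 = 1.

(1/4, -1/4, 1)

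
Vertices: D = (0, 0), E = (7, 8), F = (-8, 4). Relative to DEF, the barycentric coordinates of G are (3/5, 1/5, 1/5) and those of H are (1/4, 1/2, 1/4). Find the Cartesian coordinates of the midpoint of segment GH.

Barycentric coordinates of the midpoint are the average: (17/40, 7/20, 9/40).
Converting: (17/40)·D + (7/20)·E + (9/40)·F = (13/20, 37/10).

(13/20, 37/10)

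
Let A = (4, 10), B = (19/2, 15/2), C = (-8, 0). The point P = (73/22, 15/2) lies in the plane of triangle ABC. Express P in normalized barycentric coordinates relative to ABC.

(6/11, 3/11, 2/11)

Signed area of the reference triangle: [ABC] = ½·(4·(15/2−0) + (19/2)·(0−10) + (-8)·(10−(15/2))) = ½·(30 − 95 − 20) = -85/2.
[PBC] = ½·((73/22)·(15/2−0) + (19/2)·(0−(15/2)) + (-8)·(15/2−(15/2))) = ½·(1095/44 − 285/4 + 0) = -255/11, so the A-coordinate is (-255/11)/(-85/2) = 6/11.
[APC] = ½·(4·(15/2−0) + (73/22)·(0−10) + (-8)·(10−(15/2))) = ½·(30 − 365/11 − 20) = -255/22, so the B-coordinate is 3/11.
[ABP] = ½·(4·(15/2−(15/2)) + (19/2)·(15/2−10) + (73/22)·(10−(15/2))) = ½·(0 − 95/4 + 365/44) = -85/11, so the C-coordinate is 2/11.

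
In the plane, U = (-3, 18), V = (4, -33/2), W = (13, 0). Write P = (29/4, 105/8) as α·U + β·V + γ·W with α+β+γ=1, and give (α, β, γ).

Signed area of the reference triangle: [UVW] = ½·((-3)·(-33/2−0) + 4·(0−18) + 13·(18−(-33/2))) = ½·(99/2 − 72 + 897/2) = 213.
[PVW] = ½·((29/4)·(-33/2−0) + 4·(0−(105/8)) + 13·(105/8−(-33/2))) = ½·(-957/8 − 105/2 + 3081/8) = 213/2, so the U-coordinate is (213/2)/213 = 1/2.
[UPW] = ½·((-3)·(105/8−0) + (29/4)·(0−18) + 13·(18−(105/8))) = ½·(-315/8 − 261/2 + 507/8) = -213/4, so the V-coordinate is -1/4.
[UVP] = ½·((-3)·(-33/2−(105/8)) + 4·(105/8−18) + (29/4)·(18−(-33/2))) = ½·(711/8 − 39/2 + 2001/8) = 639/4, so the W-coordinate is 3/4.

(1/2, -1/4, 3/4)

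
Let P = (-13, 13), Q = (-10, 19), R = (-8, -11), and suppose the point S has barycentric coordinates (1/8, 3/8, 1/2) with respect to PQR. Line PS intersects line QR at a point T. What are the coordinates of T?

Line PS meets QR where the P-coordinate vanishes; zeroing S's P-weight and renormalizing leaves Q, R-weights 3/8 : 1/2 → (3/7, 4/7).
So T = (3/7)·Q + (4/7)·R = (-62/7, 13/7).

(-62/7, 13/7)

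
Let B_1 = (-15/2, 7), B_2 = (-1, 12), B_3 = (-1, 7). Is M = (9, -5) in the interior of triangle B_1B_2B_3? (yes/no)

no

Barycentric coordinates of M: (-20/13, -12/5, 321/65).
The three coordinates are negative, negative, positive; a point is interior exactly when all three are positive.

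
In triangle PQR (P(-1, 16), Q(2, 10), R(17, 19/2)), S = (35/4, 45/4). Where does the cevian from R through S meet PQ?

Barycentric coordinates of S with respect to PQR: (1/4, 1/4, 1/2).
On side PQ the R-coordinate is zero; dropping S's R-weight 1/2 and renormalizing the remaining 1/4 : 1/4 gives weights 1/2, 1/2 on P, Q.
T = (1/2)·(-1, 16) + (1/2)·(2, 10) = (1/2, 13).

(1/2, 13)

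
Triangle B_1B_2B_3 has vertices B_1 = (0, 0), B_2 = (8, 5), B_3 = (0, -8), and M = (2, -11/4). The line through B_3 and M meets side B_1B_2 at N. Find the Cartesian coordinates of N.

Barycentric coordinates of M with respect to B_1B_2B_3: (1/4, 1/4, 1/2).
On side B_1B_2 the B_3-coordinate is zero; dropping M's B_3-weight 1/2 and renormalizing the remaining 1/4 : 1/4 gives weights 1/2, 1/2 on B_1, B_2.
N = (1/2)·(0, 0) + (1/2)·(8, 5) = (4, 5/2).

(4, 5/2)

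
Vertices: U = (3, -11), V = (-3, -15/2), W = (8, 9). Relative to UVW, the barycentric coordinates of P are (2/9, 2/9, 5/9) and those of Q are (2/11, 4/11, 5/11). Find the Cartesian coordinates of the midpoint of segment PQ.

Barycentric coordinates of the midpoint are the average: (20/99, 29/99, 50/99).
Converting: (20/99)·U + (29/99)·V + (50/99)·W = (373/99, 25/198).

(373/99, 25/198)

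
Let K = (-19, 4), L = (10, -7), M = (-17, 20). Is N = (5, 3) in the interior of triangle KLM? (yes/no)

no

Barycentric coordinates of N: (-5/18, 193/243, 235/486).
The three coordinates are negative, positive, positive; a point is interior exactly when all three are positive.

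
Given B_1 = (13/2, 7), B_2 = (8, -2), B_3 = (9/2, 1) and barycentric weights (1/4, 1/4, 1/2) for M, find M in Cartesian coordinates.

M = (1/4)·B_1 + (1/4)·B_2 + (1/2)·B_3.
x-coordinate: (1/4)·(13/2) + (1/4)·8 + (1/2)·(9/2) = 47/8.
y-coordinate: (1/4)·7 + (1/4)·(-2) + (1/2)·1 = 7/4.

(47/8, 7/4)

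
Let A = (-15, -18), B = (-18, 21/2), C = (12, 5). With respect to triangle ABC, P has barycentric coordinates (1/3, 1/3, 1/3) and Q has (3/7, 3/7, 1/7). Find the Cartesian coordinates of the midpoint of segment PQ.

(-68/7, -5/3)

Barycentric coordinates of the midpoint are the average: (8/21, 8/21, 5/21).
Converting: (8/21)·A + (8/21)·B + (5/21)·C = (-68/7, -5/3).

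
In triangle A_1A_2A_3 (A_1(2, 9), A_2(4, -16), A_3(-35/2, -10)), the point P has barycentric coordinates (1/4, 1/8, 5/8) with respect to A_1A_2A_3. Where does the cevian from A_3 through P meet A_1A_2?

Line A_3P meets A_1A_2 where the A_3-coordinate vanishes; zeroing P's A_3-weight and renormalizing leaves A_1, A_2-weights 1/4 : 1/8 → (2/3, 1/3).
So Q = (2/3)·A_1 + (1/3)·A_2 = (8/3, 2/3).

(8/3, 2/3)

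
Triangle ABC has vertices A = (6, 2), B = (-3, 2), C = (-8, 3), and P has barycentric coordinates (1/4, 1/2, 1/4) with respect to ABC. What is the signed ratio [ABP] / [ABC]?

1/4

The signed ratio [ABP]/[ABC] equals the barycentric coordinate of P at vertex C, which is 1/4.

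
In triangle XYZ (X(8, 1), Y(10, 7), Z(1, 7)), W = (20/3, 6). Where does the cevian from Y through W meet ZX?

Barycentric coordinates of W with respect to XYZ: (1/6, 1/2, 1/3).
On side ZX the Y-coordinate is zero; dropping W's Y-weight 1/2 and renormalizing the remaining 1/3 : 1/6 gives weights 2/3, 1/3 on Z, X.
V = (2/3)·(1, 7) + (1/3)·(8, 1) = (10/3, 5).

(10/3, 5)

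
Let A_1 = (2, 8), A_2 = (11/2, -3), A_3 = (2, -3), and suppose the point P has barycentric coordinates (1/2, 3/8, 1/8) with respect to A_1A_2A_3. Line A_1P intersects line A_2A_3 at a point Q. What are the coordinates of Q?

Line A_1P meets A_2A_3 where the A_1-coordinate vanishes; zeroing P's A_1-weight and renormalizing leaves A_2, A_3-weights 3/8 : 1/8 → (3/4, 1/4).
So Q = (3/4)·A_2 + (1/4)·A_3 = (37/8, -3).

(37/8, -3)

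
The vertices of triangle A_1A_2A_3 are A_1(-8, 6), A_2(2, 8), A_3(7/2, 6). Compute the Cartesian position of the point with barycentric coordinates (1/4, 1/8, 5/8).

P = (1/4)·A_1 + (1/8)·A_2 + (5/8)·A_3.
x-coordinate: (1/4)·(-8) + (1/8)·2 + (5/8)·(7/2) = 7/16.
y-coordinate: (1/4)·6 + (1/8)·8 + (5/8)·6 = 25/4.

(7/16, 25/4)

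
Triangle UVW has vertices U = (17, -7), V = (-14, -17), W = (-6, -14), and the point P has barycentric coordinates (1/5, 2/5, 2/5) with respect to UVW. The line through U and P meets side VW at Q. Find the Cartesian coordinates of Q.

Line UP meets VW where the U-coordinate vanishes; zeroing P's U-weight and renormalizing leaves V, W-weights 2/5 : 2/5 → (1/2, 1/2).
So Q = (1/2)·V + (1/2)·W = (-10, -31/2).

(-10, -31/2)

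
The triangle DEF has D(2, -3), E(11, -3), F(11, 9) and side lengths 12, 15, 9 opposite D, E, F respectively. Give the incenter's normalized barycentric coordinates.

(1/3, 5/12, 1/4)

The incenter has barycentric coordinates proportional to the opposite side lengths: (12 : 15 : 9).
Normalizing by 12+15+9 = 36 gives (1/3, 5/12, 1/4).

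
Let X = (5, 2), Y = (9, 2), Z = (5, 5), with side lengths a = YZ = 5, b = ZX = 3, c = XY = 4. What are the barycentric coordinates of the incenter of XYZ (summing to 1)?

(5/12, 1/4, 1/3)

The incenter has barycentric coordinates proportional to the opposite side lengths: (5 : 3 : 4).
Normalizing by 5+3+4 = 12 gives (5/12, 1/4, 1/3).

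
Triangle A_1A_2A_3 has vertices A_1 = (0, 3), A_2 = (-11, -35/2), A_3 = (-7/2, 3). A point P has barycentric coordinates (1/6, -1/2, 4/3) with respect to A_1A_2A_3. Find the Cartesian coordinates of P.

P = (1/6)·A_1 + (-1/2)·A_2 + (4/3)·A_3.
x-coordinate: (1/6)·0 + (-1/2)·(-11) + (4/3)·(-7/2) = 5/6.
y-coordinate: (1/6)·3 + (-1/2)·(-35/2) + (4/3)·3 = 53/4.

(5/6, 53/4)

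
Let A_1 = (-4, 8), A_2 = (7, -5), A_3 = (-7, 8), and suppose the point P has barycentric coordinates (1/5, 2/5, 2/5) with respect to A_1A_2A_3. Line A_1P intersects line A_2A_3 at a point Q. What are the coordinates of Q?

(0, 3/2)

Line A_1P meets A_2A_3 where the A_1-coordinate vanishes; zeroing P's A_1-weight and renormalizing leaves A_2, A_3-weights 2/5 : 2/5 → (1/2, 1/2).
So Q = (1/2)·A_2 + (1/2)·A_3 = (0, 3/2).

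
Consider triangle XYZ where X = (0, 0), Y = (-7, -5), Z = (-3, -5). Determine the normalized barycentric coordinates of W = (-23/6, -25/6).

(1/6, 1/3, 1/2)

Signed area of the reference triangle: [XYZ] = ½·(0·(-5−(-5)) + (-7)·(-5−0) + (-3)·(0−(-5))) = ½·(0 + 35 − 15) = 10.
[WYZ] = ½·((-23/6)·(-5−(-5)) + (-7)·(-5−(-25/6)) + (-3)·(-25/6−(-5))) = ½·(0 + 35/6 − 5/2) = 5/3, so the X-coordinate is (5/3)/10 = 1/6.
[XWZ] = ½·(0·(-25/6−(-5)) + (-23/6)·(-5−0) + (-3)·(0−(-25/6))) = ½·(0 + 115/6 − 25/2) = 10/3, so the Y-coordinate is 1/3.
[XYW] = ½·(0·(-5−(-25/6)) + (-7)·(-25/6−0) + (-23/6)·(0−(-5))) = ½·(0 + 175/6 − 115/6) = 5, so the Z-coordinate is 1/2.
Check: 1/6 + 1/3 + 1/2 = 1.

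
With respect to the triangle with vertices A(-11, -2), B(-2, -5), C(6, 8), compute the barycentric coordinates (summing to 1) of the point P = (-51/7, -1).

Signed area of the reference triangle: [ABC] = ½·((-11)·(-5−8) + (-2)·(8−(-2)) + 6·(-2−(-5))) = ½·(143 − 20 + 18) = 141/2.
[PBC] = ½·((-51/7)·(-5−8) + (-2)·(8−(-1)) + 6·(-1−(-5))) = ½·(663/7 − 18 + 24) = 705/14, so the A-coordinate is (705/14)/(141/2) = 5/7.
[APC] = ½·((-11)·(-1−8) + (-51/7)·(8−(-2)) + 6·(-2−(-1))) = ½·(99 − 510/7 − 6) = 141/14, so the B-coordinate is 1/7.
[ABP] = ½·((-11)·(-5−(-1)) + (-2)·(-1−(-2)) + (-51/7)·(-2−(-5))) = ½·(44 − 2 − 153/7) = 141/14, so the C-coordinate is 1/7.

(5/7, 1/7, 1/7)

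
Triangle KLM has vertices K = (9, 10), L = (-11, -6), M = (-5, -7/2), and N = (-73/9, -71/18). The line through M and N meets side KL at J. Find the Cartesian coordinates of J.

(-17/2, -4)

Barycentric coordinates of N with respect to KLM: (1/9, 7/9, 1/9).
On side KL the M-coordinate is zero; dropping N's M-weight 1/9 and renormalizing the remaining 1/9 : 7/9 gives weights 1/8, 7/8 on K, L.
J = (1/8)·(9, 10) + (7/8)·(-11, -6) = (-17/2, -4).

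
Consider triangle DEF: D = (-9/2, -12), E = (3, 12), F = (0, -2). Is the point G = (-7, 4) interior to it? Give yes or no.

Barycentric coordinates of G: (116/33, 97/33, -60/11).
The three coordinates are positive, positive, negative; a point is interior exactly when all three are positive.

no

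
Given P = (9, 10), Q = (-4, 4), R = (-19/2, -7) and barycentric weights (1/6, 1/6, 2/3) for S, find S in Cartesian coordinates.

(-11/2, -7/3)

S = (1/6)·P + (1/6)·Q + (2/3)·R.
x-coordinate: (1/6)·9 + (1/6)·(-4) + (2/3)·(-19/2) = -11/2.
y-coordinate: (1/6)·10 + (1/6)·4 + (2/3)·(-7) = -7/3.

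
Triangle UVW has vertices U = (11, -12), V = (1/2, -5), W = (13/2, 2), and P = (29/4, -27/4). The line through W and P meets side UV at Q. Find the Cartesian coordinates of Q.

Barycentric coordinates of P with respect to UVW: (1/2, 1/4, 1/4).
On side UV the W-coordinate is zero; dropping P's W-weight 1/4 and renormalizing the remaining 1/2 : 1/4 gives weights 2/3, 1/3 on U, V.
Q = (2/3)·(11, -12) + (1/3)·(1/2, -5) = (15/2, -29/3).

(15/2, -29/3)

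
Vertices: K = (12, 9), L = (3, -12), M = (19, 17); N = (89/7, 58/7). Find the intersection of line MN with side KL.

(51/5, 24/5)

Barycentric coordinates of N with respect to KLM: (4/7, 1/7, 2/7).
On side KL the M-coordinate is zero; dropping N's M-weight 2/7 and renormalizing the remaining 4/7 : 1/7 gives weights 4/5, 1/5 on K, L.
J = (4/5)·(12, 9) + (1/5)·(3, -12) = (51/5, 24/5).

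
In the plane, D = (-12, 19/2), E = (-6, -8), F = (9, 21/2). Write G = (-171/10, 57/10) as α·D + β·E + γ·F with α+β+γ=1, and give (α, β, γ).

Signed area of the reference triangle: [DEF] = ½·((-12)·(-8−(21/2)) + (-6)·(21/2−(19/2)) + 9·(19/2−(-8))) = ½·(222 − 6 + 315/2) = 747/4.
[GEF] = ½·((-171/10)·(-8−(21/2)) + (-6)·(21/2−(57/10)) + 9·(57/10−(-8))) = ½·(6327/20 − 144/5 + 1233/10) = 8217/40, so the D-coordinate is (8217/40)/(747/4) = 11/10.
[DGF] = ½·((-12)·(57/10−(21/2)) + (-171/10)·(21/2−(19/2)) + 9·(19/2−(57/10))) = ½·(288/5 − 171/10 + 171/5) = 747/20, so the E-coordinate is 1/5.
[DEG] = ½·((-12)·(-8−(57/10)) + (-6)·(57/10−(19/2)) + (-171/10)·(19/2−(-8))) = ½·(822/5 + 114/5 − 1197/4) = -2241/40, so the F-coordinate is -3/10.
Check: 11/10 + 1/5 − 3/10 = 1.

(11/10, 1/5, -3/10)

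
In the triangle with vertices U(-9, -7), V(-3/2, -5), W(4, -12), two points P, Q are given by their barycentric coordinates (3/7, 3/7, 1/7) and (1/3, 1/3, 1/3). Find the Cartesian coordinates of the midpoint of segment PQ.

Barycentric coordinates of the midpoint are the average: (8/21, 8/21, 5/21).
Converting: (8/21)·U + (8/21)·V + (5/21)·W = (-64/21, -52/7).

(-64/21, -52/7)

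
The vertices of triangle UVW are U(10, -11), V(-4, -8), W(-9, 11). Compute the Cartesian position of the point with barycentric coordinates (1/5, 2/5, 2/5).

(-16/5, -1)

P = (1/5)·U + (2/5)·V + (2/5)·W.
x-coordinate: (1/5)·10 + (2/5)·(-4) + (2/5)·(-9) = -16/5.
y-coordinate: (1/5)·(-11) + (2/5)·(-8) + (2/5)·11 = -1.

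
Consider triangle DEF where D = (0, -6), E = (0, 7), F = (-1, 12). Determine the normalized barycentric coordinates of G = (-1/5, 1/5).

(3/5, 1/5, 1/5)

Signed area of the reference triangle: [DEF] = ½·(0·(7−12) + 0·(12−(-6)) + (-1)·(-6−7)) = ½·(0 + 0 + 13) = 13/2.
[GEF] = ½·((-1/5)·(7−12) + 0·(12−(1/5)) + (-1)·(1/5−7)) = ½·(1 + 0 + 34/5) = 39/10, so the D-coordinate is (39/10)/(13/2) = 3/5.
[DGF] = ½·(0·(1/5−12) + (-1/5)·(12−(-6)) + (-1)·(-6−(1/5))) = ½·(0 − 18/5 + 31/5) = 13/10, so the E-coordinate is 1/5.
[DEG] = ½·(0·(7−(1/5)) + 0·(1/5−(-6)) + (-1/5)·(-6−7)) = ½·(0 + 0 + 13/5) = 13/10, so the F-coordinate is 1/5.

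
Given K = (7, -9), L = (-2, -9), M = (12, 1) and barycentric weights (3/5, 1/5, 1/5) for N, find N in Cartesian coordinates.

(31/5, -7)

N = (3/5)·K + (1/5)·L + (1/5)·M.
x-coordinate: (3/5)·7 + (1/5)·(-2) + (1/5)·12 = 31/5.
y-coordinate: (3/5)·(-9) + (1/5)·(-9) + (1/5)·1 = -7.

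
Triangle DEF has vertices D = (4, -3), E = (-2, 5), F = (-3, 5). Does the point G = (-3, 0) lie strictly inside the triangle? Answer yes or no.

no

Barycentric coordinates of G: (5/8, -35/8, 19/4).
The three coordinates are positive, negative, positive; a point is interior exactly when all three are positive.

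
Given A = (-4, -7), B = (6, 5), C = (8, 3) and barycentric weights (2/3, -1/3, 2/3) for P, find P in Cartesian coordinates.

P = (2/3)·A + (-1/3)·B + (2/3)·C.
x-coordinate: (2/3)·(-4) + (-1/3)·6 + (2/3)·8 = 2/3.
y-coordinate: (2/3)·(-7) + (-1/3)·5 + (2/3)·3 = -13/3.

(2/3, -13/3)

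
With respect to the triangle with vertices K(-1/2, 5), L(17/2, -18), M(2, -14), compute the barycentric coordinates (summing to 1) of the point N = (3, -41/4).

Signed area of the reference triangle: [KLM] = ½·((-1/2)·(-18−(-14)) + (17/2)·(-14−5) + 2·(5−(-18))) = ½·(2 − 323/2 + 46) = -227/4.
[NLM] = ½·(3·(-18−(-14)) + (17/2)·(-14−(-41/4)) + 2·(-41/4−(-18))) = ½·(-12 − 255/8 + 31/2) = -227/16, so the K-coordinate is (-227/16)/(-227/4) = 1/4.
[KNM] = ½·((-1/2)·(-41/4−(-14)) + 3·(-14−5) + 2·(5−(-41/4))) = ½·(-15/8 − 57 + 61/2) = -227/16, so the L-coordinate is 1/4.
[KLN] = ½·((-1/2)·(-18−(-41/4)) + (17/2)·(-41/4−5) + 3·(5−(-18))) = ½·(31/8 − 1037/8 + 69) = -227/8, so the M-coordinate is 1/2.

(1/4, 1/4, 1/2)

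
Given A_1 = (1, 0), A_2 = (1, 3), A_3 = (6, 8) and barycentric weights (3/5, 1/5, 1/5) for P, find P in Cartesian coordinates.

(2, 11/5)

P = (3/5)·A_1 + (1/5)·A_2 + (1/5)·A_3.
x-coordinate: (3/5)·1 + (1/5)·1 + (1/5)·6 = 2.
y-coordinate: (3/5)·0 + (1/5)·3 + (1/5)·8 = 11/5.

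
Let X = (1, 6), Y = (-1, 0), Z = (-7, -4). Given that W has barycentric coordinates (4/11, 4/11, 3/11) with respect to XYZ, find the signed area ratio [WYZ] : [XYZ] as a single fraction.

4/11

The signed ratio [WYZ]/[XYZ] equals the barycentric coordinate of W at vertex X, which is 4/11.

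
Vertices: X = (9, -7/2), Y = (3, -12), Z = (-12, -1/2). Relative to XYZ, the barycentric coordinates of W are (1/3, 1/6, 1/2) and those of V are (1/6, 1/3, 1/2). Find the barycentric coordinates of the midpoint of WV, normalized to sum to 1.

Since both coordinate triples sum to 1, the midpoint's barycentrics are the componentwise average.
(1/3+1/6)/2 = 1/4; similarly 1/4 and 1/2.

(1/4, 1/4, 1/2)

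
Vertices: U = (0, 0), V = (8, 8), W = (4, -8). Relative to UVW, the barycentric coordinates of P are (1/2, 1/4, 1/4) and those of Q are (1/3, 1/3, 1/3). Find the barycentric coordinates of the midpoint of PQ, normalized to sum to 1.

Since both coordinate triples sum to 1, the midpoint's barycentrics are the componentwise average.
(1/2+1/3)/2 = 5/12; similarly 7/24 and 7/24.

(5/12, 7/24, 7/24)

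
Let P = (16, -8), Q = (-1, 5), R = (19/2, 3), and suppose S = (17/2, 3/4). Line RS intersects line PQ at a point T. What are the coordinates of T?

Barycentric coordinates of S with respect to PQR: (1/4, 1/4, 1/2).
On side PQ the R-coordinate is zero; dropping S's R-weight 1/2 and renormalizing the remaining 1/4 : 1/4 gives weights 1/2, 1/2 on P, Q.
T = (1/2)·(16, -8) + (1/2)·(-1, 5) = (15/2, -3/2).

(15/2, -3/2)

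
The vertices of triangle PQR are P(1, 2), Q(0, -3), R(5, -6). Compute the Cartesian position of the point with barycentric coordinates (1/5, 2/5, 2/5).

S = (1/5)·P + (2/5)·Q + (2/5)·R.
x-coordinate: (1/5)·1 + (2/5)·0 + (2/5)·5 = 11/5.
y-coordinate: (1/5)·2 + (2/5)·(-3) + (2/5)·(-6) = -16/5.

(11/5, -16/5)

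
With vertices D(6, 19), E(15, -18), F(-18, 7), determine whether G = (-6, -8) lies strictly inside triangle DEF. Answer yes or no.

Barycentric coordinates of G: (-65/332, 42/83, 229/332).
The three coordinates are negative, positive, positive; a point is interior exactly when all three are positive.

no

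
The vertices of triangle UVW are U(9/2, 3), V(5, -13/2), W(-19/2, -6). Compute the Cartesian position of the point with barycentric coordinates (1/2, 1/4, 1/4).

P = (1/2)·U + (1/4)·V + (1/4)·W.
x-coordinate: (1/2)·(9/2) + (1/4)·5 + (1/4)·(-19/2) = 9/8.
y-coordinate: (1/2)·3 + (1/4)·(-13/2) + (1/4)·(-6) = -13/8.

(9/8, -13/8)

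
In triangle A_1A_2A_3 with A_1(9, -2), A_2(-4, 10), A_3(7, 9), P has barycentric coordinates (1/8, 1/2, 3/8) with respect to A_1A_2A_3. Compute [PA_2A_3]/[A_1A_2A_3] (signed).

1/8

The signed ratio [PA_2A_3]/[A_1A_2A_3] equals the barycentric coordinate of P at vertex A_1, which is 1/8.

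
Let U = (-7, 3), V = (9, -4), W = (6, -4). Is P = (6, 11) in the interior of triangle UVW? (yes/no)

no

Barycentric coordinates of P: (15/7, 65/7, -73/7).
The three coordinates are positive, positive, negative; a point is interior exactly when all three are positive.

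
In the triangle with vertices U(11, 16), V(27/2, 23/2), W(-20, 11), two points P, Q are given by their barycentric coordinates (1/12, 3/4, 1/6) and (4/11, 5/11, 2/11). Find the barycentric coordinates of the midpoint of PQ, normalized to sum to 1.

(59/264, 53/88, 23/132)

Since both coordinate triples sum to 1, the midpoint's barycentrics are the componentwise average.
(1/12+4/11)/2 = 59/264; similarly 53/88 and 23/132.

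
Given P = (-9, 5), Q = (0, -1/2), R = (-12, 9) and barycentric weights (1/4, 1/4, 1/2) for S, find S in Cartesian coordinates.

(-33/4, 45/8)

S = (1/4)·P + (1/4)·Q + (1/2)·R.
x-coordinate: (1/4)·(-9) + (1/4)·0 + (1/2)·(-12) = -33/4.
y-coordinate: (1/4)·5 + (1/4)·(-1/2) + (1/2)·9 = 45/8.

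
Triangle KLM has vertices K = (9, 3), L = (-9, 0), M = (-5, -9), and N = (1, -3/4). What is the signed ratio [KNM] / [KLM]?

1/4

[KLM] = ½·(9·(0−(-9)) + (-9)·(-9−3) + (-5)·(3−0)) = ½·(81 + 108 − 15) = 87.
[KNM] = ½·(9·(-3/4−(-9)) + 1·(-9−3) + (-5)·(3−(-3/4))) = ½·(297/4 − 12 − 75/4) = 87/4, so the ratio is (87/4)/87 = 1/4.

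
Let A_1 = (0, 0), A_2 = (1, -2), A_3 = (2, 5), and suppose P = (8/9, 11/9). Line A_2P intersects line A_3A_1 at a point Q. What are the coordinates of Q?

Barycentric coordinates of P with respect to A_1A_2A_3: (4/9, 2/9, 1/3).
On side A_3A_1 the A_2-coordinate is zero; dropping P's A_2-weight 2/9 and renormalizing the remaining 1/3 : 4/9 gives weights 3/7, 4/7 on A_3, A_1.
Q = (3/7)·(2, 5) + (4/7)·(0, 0) = (6/7, 15/7).

(6/7, 15/7)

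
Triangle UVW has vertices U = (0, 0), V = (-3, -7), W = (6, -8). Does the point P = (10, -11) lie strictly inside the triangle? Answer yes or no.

Barycentric coordinates of P: (-23/66, -7/33, 103/66).
The three coordinates are negative, negative, positive; a point is interior exactly when all three are positive.

no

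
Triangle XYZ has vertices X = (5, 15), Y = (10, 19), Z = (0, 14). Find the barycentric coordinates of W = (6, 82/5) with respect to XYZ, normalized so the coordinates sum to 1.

(2/5, 2/5, 1/5)

Signed area of the reference triangle: [XYZ] = ½·(5·(19−14) + 10·(14−15) + 0·(15−19)) = ½·(25 − 10 + 0) = 15/2.
[WYZ] = ½·(6·(19−14) + 10·(14−(82/5)) + 0·(82/5−19)) = ½·(30 − 24 + 0) = 3, so the X-coordinate is 3/(15/2) = 2/5.
[XWZ] = ½·(5·(82/5−14) + 6·(14−15) + 0·(15−(82/5))) = ½·(12 − 6 + 0) = 3, so the Y-coordinate is 2/5.
[XYW] = ½·(5·(19−(82/5)) + 10·(82/5−15) + 6·(15−19)) = ½·(13 + 14 − 24) = 3/2, so the Z-coordinate is 1/5.
Check: 2/5 + 2/5 + 1/5 = 1.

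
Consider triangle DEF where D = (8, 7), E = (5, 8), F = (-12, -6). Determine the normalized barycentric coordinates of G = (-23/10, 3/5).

Signed area of the reference triangle: [DEF] = ½·(8·(8−(-6)) + 5·(-6−7) + (-12)·(7−8)) = ½·(112 − 65 + 12) = 59/2.
[GEF] = ½·((-23/10)·(8−(-6)) + 5·(-6−(3/5)) + (-12)·(3/5−8)) = ½·(-161/5 − 33 + 444/5) = 59/5, so the D-coordinate is (59/5)/(59/2) = 2/5.
[DGF] = ½·(8·(3/5−(-6)) + (-23/10)·(-6−7) + (-12)·(7−(3/5))) = ½·(264/5 + 299/10 − 384/5) = 59/20, so the E-coordinate is 1/10.
[DEG] = ½·(8·(8−(3/5)) + 5·(3/5−7) + (-23/10)·(7−8)) = ½·(296/5 − 32 + 23/10) = 59/4, so the F-coordinate is 1/2.
Check: 2/5 + 1/10 + 1/2 = 1.

(2/5, 1/10, 1/2)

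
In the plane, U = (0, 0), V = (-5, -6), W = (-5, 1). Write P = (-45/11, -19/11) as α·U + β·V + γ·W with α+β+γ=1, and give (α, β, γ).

Signed area of the reference triangle: [UVW] = ½·(0·(-6−1) + (-5)·(1−0) + (-5)·(0−(-6))) = ½·(0 − 5 − 30) = -35/2.
[PVW] = ½·((-45/11)·(-6−1) + (-5)·(1−(-19/11)) + (-5)·(-19/11−(-6))) = ½·(315/11 − 150/11 − 235/11) = -35/11, so the U-coordinate is (-35/11)/(-35/2) = 2/11.
[UPW] = ½·(0·(-19/11−1) + (-45/11)·(1−0) + (-5)·(0−(-19/11))) = ½·(0 − 45/11 − 95/11) = -70/11, so the V-coordinate is 4/11.
[UVP] = ½·(0·(-6−(-19/11)) + (-5)·(-19/11−0) + (-45/11)·(0−(-6))) = ½·(0 + 95/11 − 270/11) = -175/22, so the W-coordinate is 5/11.
Check: 2/11 + 4/11 + 5/11 = 1.

(2/11, 4/11, 5/11)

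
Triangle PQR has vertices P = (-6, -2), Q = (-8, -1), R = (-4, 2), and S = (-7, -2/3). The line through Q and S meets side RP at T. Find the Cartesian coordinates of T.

Barycentric coordinates of S with respect to PQR: (1/6, 2/3, 1/6).
On side RP the Q-coordinate is zero; dropping S's Q-weight 2/3 and renormalizing the remaining 1/6 : 1/6 gives weights 1/2, 1/2 on R, P.
T = (1/2)·(-4, 2) + (1/2)·(-6, -2) = (-5, 0).

(-5, 0)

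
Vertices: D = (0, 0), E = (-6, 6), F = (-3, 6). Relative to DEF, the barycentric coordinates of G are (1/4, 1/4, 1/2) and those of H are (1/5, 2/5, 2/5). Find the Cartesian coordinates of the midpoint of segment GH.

(-33/10, 93/20)

Barycentric coordinates of the midpoint are the average: (9/40, 13/40, 9/20).
Converting: (9/40)·D + (13/40)·E + (9/20)·F = (-33/10, 93/20).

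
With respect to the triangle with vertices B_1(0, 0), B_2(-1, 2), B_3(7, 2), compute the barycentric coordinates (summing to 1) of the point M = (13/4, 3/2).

(1/4, 1/4, 1/2)

Signed area of the reference triangle: [B_1B_2B_3] = ½·(0·(2−2) + (-1)·(2−0) + 7·(0−2)) = ½·(0 − 2 − 14) = -8.
[MB_2B_3] = ½·((13/4)·(2−2) + (-1)·(2−(3/2)) + 7·(3/2−2)) = ½·(0 − 1/2 − 7/2) = -2, so the B_1-coordinate is (-2)/(-8) = 1/4.
[B_1MB_3] = ½·(0·(3/2−2) + (13/4)·(2−0) + 7·(0−(3/2))) = ½·(0 + 13/2 − 21/2) = -2, so the B_2-coordinate is 1/4.
[B_1B_2M] = ½·(0·(2−(3/2)) + (-1)·(3/2−0) + (13/4)·(0−2)) = ½·(0 − 3/2 − 13/2) = -4, so the B_3-coordinate is 1/2.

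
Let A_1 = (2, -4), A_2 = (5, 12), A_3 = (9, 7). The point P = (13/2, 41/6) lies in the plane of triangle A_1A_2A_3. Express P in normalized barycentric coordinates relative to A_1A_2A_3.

(1/6, 1/3, 1/2)

Signed area of the reference triangle: [A_1A_2A_3] = ½·(2·(12−7) + 5·(7−(-4)) + 9·(-4−12)) = ½·(10 + 55 − 144) = -79/2.
[PA_2A_3] = ½·((13/2)·(12−7) + 5·(7−(41/6)) + 9·(41/6−12)) = ½·(65/2 + 5/6 − 93/2) = -79/12, so the A_1-coordinate is (-79/12)/(-79/2) = 1/6.
[A_1PA_3] = ½·(2·(41/6−7) + (13/2)·(7−(-4)) + 9·(-4−(41/6))) = ½·(-1/3 + 143/2 − 195/2) = -79/6, so the A_2-coordinate is 1/3.
[A_1A_2P] = ½·(2·(12−(41/6)) + 5·(41/6−(-4)) + (13/2)·(-4−12)) = ½·(31/3 + 325/6 − 104) = -79/4, so the A_3-coordinate is 1/2.
Check: 1/6 + 1/3 + 1/2 = 1.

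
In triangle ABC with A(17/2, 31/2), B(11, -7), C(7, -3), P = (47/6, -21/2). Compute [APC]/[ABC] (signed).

[ABC] = ½·((17/2)·(-7−(-3)) + 11·(-3−(31/2)) + 7·(31/2−(-7))) = ½·(-34 − 407/2 + 315/2) = -40.
[APC] = ½·((17/2)·(-21/2−(-3)) + (47/6)·(-3−(31/2)) + 7·(31/2−(-21/2))) = ½·(-255/4 − 1739/12 + 182) = -40/3, so the ratio is (-40/3)/(-40) = 1/3.

1/3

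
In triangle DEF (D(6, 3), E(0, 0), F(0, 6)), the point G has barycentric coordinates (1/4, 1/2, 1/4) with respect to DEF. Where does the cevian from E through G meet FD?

(3, 9/2)

Line EG meets FD where the E-coordinate vanishes; zeroing G's E-weight and renormalizing leaves F, D-weights 1/4 : 1/4 → (1/2, 1/2).
So H = (1/2)·F + (1/2)·D = (3, 9/2).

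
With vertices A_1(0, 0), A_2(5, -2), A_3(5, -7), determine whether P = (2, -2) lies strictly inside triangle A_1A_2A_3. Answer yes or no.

yes

Barycentric coordinates of P: (3/5, 4/25, 6/25).
The three coordinates are positive, positive, positive; a point is interior exactly when all three are positive.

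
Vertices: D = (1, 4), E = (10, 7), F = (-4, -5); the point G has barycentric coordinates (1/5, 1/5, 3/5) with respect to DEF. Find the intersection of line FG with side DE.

Line FG meets DE where the F-coordinate vanishes; zeroing G's F-weight and renormalizing leaves D, E-weights 1/5 : 1/5 → (1/2, 1/2).
So H = (1/2)·D + (1/2)·E = (11/2, 11/2).

(11/2, 11/2)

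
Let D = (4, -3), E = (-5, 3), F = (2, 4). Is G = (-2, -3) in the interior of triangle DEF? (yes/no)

Barycentric coordinates of G: (15/17, 14/17, -12/17).
The three coordinates are positive, positive, negative; a point is interior exactly when all three are positive.

no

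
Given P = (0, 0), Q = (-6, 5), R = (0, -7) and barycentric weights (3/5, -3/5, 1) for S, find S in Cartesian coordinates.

S = (3/5)·P + (-3/5)·Q + 1·R.
x-coordinate: (3/5)·0 + (-3/5)·(-6) + 1·0 = 18/5.
y-coordinate: (3/5)·0 + (-3/5)·5 + 1·(-7) = -10.

(18/5, -10)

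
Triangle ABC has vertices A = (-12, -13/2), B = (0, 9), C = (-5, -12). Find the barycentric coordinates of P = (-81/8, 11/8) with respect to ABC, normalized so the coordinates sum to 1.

Signed area of the reference triangle: [ABC] = ½·((-12)·(9−(-12)) + 0·(-12−(-13/2)) + (-5)·(-13/2−9)) = ½·(-252 + 0 + 155/2) = -349/4.
[PBC] = ½·((-81/8)·(9−(-12)) + 0·(-12−(11/8)) + (-5)·(11/8−9)) = ½·(-1701/8 + 0 + 305/8) = -349/4, so the A-coordinate is (-349/4)/(-349/4) = 1.
[APC] = ½·((-12)·(11/8−(-12)) + (-81/8)·(-12−(-13/2)) + (-5)·(-13/2−(11/8))) = ½·(-321/2 + 891/16 + 315/8) = -1047/32, so the B-coordinate is 3/8.
[ABP] = ½·((-12)·(9−(11/8)) + 0·(11/8−(-13/2)) + (-81/8)·(-13/2−9)) = ½·(-183/2 + 0 + 2511/16) = 1047/32, so the C-coordinate is -3/8.

(1, 3/8, -3/8)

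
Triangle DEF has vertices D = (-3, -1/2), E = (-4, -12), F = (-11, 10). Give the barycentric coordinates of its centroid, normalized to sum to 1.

(1/3, 1/3, 1/3)

The centroid is the average of the vertices, so each weight is 1/3.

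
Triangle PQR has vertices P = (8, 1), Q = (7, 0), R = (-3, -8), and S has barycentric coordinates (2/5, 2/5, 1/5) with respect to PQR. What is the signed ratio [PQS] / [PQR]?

1/5

The signed ratio [PQS]/[PQR] equals the barycentric coordinate of S at vertex R, which is 1/5.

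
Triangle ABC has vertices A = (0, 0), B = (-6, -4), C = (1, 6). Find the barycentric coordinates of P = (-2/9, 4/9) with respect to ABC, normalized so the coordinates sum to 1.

(5/6, 1/18, 1/9)

Signed area of the reference triangle: [ABC] = ½·(0·(-4−6) + (-6)·(6−0) + 1·(0−(-4))) = ½·(0 − 36 + 4) = -16.
[PBC] = ½·((-2/9)·(-4−6) + (-6)·(6−(4/9)) + 1·(4/9−(-4))) = ½·(20/9 − 100/3 + 40/9) = -40/3, so the A-coordinate is (-40/3)/(-16) = 5/6.
[APC] = ½·(0·(4/9−6) + (-2/9)·(6−0) + 1·(0−(4/9))) = ½·(0 − 4/3 − 4/9) = -8/9, so the B-coordinate is 1/18.
[ABP] = ½·(0·(-4−(4/9)) + (-6)·(4/9−0) + (-2/9)·(0−(-4))) = ½·(0 − 8/3 − 8/9) = -16/9, so the C-coordinate is 1/9.
Check: 5/6 + 1/18 + 1/9 = 1.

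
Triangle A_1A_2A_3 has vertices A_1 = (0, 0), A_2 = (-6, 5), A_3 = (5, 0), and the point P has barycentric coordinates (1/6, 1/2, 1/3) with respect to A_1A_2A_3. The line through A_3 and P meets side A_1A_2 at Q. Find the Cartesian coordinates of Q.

Line A_3P meets A_1A_2 where the A_3-coordinate vanishes; zeroing P's A_3-weight and renormalizing leaves A_1, A_2-weights 1/6 : 1/2 → (1/4, 3/4).
So Q = (1/4)·A_1 + (3/4)·A_2 = (-9/2, 15/4).

(-9/2, 15/4)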